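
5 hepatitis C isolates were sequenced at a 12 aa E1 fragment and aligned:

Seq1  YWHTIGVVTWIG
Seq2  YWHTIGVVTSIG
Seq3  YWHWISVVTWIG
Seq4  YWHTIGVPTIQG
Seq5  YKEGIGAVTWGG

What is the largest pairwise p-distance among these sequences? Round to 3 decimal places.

0.583

Pairwise Hamming distances:
  Seq1 vs Seq2: 1
  Seq1 vs Seq3: 2
  Seq1 vs Seq4: 3
  Seq1 vs Seq5: 5
  Seq2 vs Seq3: 3
  Seq2 vs Seq4: 3
  Seq2 vs Seq5: 6
  Seq3 vs Seq4: 5
  Seq3 vs Seq5: 6
  Seq4 vs Seq5: 7
The largest is 7 mismatches, between Seq4 and Seq5; p = 7/12 = 0.583.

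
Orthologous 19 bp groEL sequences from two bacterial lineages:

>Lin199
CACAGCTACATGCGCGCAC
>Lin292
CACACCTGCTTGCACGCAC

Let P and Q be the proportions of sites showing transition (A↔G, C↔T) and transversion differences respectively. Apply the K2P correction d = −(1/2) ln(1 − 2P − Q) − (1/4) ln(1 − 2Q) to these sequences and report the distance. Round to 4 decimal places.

Mismatches occur at site 5 (G→C, transversion), site 8 (A→G, transition), site 10 (A→T, transversion), site 14 (G→A, transition).
Of the 4 differences, 2 transitions and 2 transversions over 19 sites: P = 2/19 = 0.105263, Q = 2/19 = 0.105263.
d = −0.5·ln(0.684211) − 0.25·ln(0.789474) = −0.5·(-0.379489) − 0.25·(-0.236388) = 0.2488.

0.2488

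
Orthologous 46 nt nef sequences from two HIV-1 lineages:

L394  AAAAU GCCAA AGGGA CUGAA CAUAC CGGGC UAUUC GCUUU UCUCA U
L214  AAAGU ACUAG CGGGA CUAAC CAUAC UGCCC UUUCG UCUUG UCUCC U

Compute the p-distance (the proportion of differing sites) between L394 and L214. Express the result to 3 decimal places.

0.348

The sequences differ at positions 4 (A/G), 6 (G/A), 8 (C/U), 10 (A/G), 11 (A/C), 18 (G/A), 20 (A/C), 26 (C/U), 28 (G/C), 29 (G/C), 32 (A/U), 34 (U/C), 35 (C/G), 36 (G/U), 40 (U/G), 45 (A/C).
There are 16 differences over 46 sites, so p = 16/46 = 0.348.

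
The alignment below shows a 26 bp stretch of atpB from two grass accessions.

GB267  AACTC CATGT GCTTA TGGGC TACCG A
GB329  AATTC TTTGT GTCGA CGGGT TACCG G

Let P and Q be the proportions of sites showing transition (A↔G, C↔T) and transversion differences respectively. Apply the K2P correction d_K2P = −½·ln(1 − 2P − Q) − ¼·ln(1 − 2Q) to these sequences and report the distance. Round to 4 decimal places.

0.5195

Differing sites — 3:C/T (Ti); 6:C/T (Ti); 7:A/T (Tv); 12:C/T (Ti); 13:T/C (Ti); 14:T/G (Tv); 16:T/C (Ti); 20:C/T (Ti); 26:A/G (Ti).
Of the 9 differences, 7 transitions and 2 transversions over 26 sites: P = 7/26 = 0.269231, Q = 2/26 = 0.076923.
d = −0.5·ln(0.384615) − 0.25·ln(0.846154) = −0.5·(-0.955512) − 0.25·(-0.167054) = 0.5195.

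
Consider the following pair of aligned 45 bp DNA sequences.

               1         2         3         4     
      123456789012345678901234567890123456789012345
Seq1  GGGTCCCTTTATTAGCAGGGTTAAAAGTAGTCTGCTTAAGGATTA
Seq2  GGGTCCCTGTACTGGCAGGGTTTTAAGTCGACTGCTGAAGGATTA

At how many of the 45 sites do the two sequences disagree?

Differing sites — 9:T/G; 12:T/C; 14:A/G; 23:A/T; 24:A/T; 29:A/C; 31:T/A; 37:T/G.
That gives 8 mismatches out of 45 aligned sites, so the Hamming distance is 8.

8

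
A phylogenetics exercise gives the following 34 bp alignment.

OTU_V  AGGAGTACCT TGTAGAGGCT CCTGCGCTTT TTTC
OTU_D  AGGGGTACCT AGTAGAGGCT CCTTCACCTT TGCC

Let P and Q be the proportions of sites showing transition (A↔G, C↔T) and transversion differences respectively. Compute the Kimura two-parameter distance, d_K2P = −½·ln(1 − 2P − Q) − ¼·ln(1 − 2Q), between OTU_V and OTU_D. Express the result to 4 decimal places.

The sequences differ at positions 4 (A/G, transition), 11 (T/A, transversion), 24 (G/T, transversion), 26 (G/A, transition), 28 (T/C, transition), 32 (T/G, transversion), 33 (T/C, transition).
Of the 7 differences, 4 transitions and 3 transversions over 34 sites: P = 4/34 = 0.117647, Q = 3/34 = 0.088235.
d = −0.5·ln(0.676471) − 0.25·ln(0.823530) = −0.5·(-0.390866) − 0.25·(-0.194155) = 0.2440.

0.2440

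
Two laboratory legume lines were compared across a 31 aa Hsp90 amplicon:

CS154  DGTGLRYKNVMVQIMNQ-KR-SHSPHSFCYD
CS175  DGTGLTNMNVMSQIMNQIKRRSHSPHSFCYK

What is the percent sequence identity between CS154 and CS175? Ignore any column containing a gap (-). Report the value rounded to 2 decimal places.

Excluding the 2 gap columns leaves 29 comparable sites.
The sequences differ at positions 6 (R/T), 7 (Y/N), 8 (K/M), 12 (V/S), 31 (D/K).
24 of the 29 comparable sites match, so the percent identity is 24/29 × 100 = 82.76%.

82.76%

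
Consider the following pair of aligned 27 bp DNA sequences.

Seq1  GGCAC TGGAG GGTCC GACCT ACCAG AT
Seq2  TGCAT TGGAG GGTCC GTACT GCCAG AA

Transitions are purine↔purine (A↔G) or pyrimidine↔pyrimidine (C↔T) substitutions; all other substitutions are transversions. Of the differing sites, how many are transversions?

Mismatches occur at site 1 (G/T, transversion), site 5 (C/T, transition), site 17 (A/T, transversion), site 18 (C/A, transversion), site 21 (A/G, transition), site 27 (T/A, transversion).
Of the 6 differences, 2 transitions and 4 transversions, so the answer is 4.

4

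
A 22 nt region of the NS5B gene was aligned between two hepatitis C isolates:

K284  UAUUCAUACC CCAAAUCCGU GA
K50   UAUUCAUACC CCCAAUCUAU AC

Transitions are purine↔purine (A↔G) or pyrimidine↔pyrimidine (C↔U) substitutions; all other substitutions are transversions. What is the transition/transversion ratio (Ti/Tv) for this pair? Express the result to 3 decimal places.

Mismatches occur at site 13 (A→C, transversion), site 18 (C→U, transition), site 19 (G→A, transition), site 21 (G→A, transition), site 22 (A→C, transversion).
Of the 5 differences, 3 transitions and 2 transversions, so Ti/Tv = 3/2 = 1.500.

1.500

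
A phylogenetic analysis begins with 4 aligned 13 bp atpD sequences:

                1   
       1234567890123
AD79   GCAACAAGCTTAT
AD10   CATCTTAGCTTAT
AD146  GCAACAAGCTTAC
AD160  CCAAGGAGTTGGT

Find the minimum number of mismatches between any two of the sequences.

1

Pairwise Hamming distances:
  AD79 vs AD10: 6
  AD79 vs AD146: 1
  AD79 vs AD160: 6
  AD10 vs AD146: 7
  AD10 vs AD160: 8
  AD146 vs AD160: 7
The smallest is 1, between AD79 and AD146.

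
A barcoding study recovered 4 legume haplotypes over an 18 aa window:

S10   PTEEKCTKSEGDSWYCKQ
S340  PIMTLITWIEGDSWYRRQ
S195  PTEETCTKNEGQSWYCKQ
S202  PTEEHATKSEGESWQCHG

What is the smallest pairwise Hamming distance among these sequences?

3

Pairwise Hamming distances:
  S10 vs S340: 9
  S10 vs S195: 3
  S10 vs S202: 6
  S340 vs S195: 10
  S340 vs S202: 12
  S195 vs S202: 7
The smallest is 3, between S10 and S195.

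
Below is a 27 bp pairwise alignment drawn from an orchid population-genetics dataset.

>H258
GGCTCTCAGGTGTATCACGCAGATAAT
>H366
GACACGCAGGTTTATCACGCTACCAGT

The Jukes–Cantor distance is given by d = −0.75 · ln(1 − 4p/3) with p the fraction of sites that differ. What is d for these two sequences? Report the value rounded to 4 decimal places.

Differing sites — 2:G/A; 4:T/A; 6:T/G; 12:G/T; 21:A/T; 22:G/A; 23:A/C; 24:T/C; 26:A/G.
p = 9/27 = 0.333333.
d = −0.75 · ln(1 − (4/3)·0.333333) = −0.75 · ln(0.555556) = −0.75 · (-0.587786) = 0.4408.

0.4408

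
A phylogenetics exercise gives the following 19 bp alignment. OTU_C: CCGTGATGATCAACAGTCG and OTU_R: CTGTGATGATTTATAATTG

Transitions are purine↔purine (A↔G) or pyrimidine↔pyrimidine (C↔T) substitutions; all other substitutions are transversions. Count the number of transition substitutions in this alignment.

5

Mismatches occur at site 2 (C→T, transition), site 11 (C→T, transition), site 12 (A→T, transversion), site 14 (C→T, transition), site 16 (G→A, transition), site 18 (C→T, transition).
Of the 6 differences, 5 transitions and 1 transversion, so the answer is 5.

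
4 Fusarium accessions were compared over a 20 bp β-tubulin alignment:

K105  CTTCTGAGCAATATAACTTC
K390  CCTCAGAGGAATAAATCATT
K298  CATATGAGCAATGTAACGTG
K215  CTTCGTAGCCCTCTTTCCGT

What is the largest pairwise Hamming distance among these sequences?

12

Pairwise Hamming distances:
  K105 vs K390: 7
  K105 vs K298: 5
  K105 vs K215: 10
  K390 vs K298: 9
  K390 vs K215: 11
  K298 vs K215: 12
The largest is 12, between K298 and K215.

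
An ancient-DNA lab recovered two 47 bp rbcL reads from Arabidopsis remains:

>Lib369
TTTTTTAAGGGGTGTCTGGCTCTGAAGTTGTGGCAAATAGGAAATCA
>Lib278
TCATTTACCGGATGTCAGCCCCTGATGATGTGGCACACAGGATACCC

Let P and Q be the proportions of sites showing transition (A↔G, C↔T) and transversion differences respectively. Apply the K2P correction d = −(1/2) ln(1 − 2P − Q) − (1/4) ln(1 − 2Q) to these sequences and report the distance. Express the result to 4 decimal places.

Mismatches occur at site 2 (T/C, transition), site 3 (T/A, transversion), site 8 (A/C, transversion), site 9 (G/C, transversion), site 12 (G/A, transition), site 17 (T/A, transversion), site 19 (G/C, transversion), site 21 (T/C, transition), site 26 (A/T, transversion), site 28 (T/A, transversion), site 36 (A/C, transversion), site 38 (T/C, transition), site 43 (A/T, transversion), site 45 (T/C, transition), site 47 (A/C, transversion).
Of the 15 differences, 5 transitions and 10 transversions over 47 sites: P = 5/47 = 0.106383, Q = 10/47 = 0.212766.
d = −0.5·ln(0.574468) − 0.25·ln(0.574468) = −0.5·(-0.554311) − 0.25·(-0.554311) = 0.4157.

0.4157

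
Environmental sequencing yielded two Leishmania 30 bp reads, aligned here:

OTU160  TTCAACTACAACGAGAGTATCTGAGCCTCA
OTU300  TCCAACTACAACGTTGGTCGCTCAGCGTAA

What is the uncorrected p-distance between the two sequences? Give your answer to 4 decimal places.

0.3000

The sequences differ at positions 2 (T/C), 14 (A/T), 15 (G/T), 16 (A/G), 19 (A/C), 20 (T/G), 23 (G/C), 27 (C/G), 29 (C/A).
There are 9 differences over 30 sites, so p = 9/30 = 0.3000.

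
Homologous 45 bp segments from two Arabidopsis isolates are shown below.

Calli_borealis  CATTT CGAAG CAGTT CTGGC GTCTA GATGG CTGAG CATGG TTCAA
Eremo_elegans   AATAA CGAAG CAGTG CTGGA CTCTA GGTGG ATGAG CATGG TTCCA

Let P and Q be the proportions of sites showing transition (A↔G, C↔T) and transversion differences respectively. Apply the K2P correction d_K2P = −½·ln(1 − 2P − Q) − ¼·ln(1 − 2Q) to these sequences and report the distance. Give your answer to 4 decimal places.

0.2355

The sequences differ at positions 1 (C/A, transversion), 4 (T/A, transversion), 5 (T/A, transversion), 15 (T/G, transversion), 20 (C/A, transversion), 21 (G/C, transversion), 27 (A/G, transition), 31 (C/A, transversion), 44 (A/C, transversion).
Of the 9 differences, 1 transition and 8 transversions over 45 sites: P = 1/45 = 0.022222, Q = 8/45 = 0.177778.
d = −0.5·ln(0.777778) − 0.25·ln(0.644444) = −0.5·(-0.251314) − 0.25·(-0.439367) = 0.2355.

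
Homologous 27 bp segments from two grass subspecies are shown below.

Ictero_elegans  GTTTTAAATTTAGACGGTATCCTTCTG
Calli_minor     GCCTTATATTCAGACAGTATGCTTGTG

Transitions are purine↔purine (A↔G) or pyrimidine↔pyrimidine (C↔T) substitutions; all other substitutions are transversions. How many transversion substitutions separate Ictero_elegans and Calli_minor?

Mismatches occur at site 2 (T↔C, transition), site 3 (T↔C, transition), site 7 (A↔T, transversion), site 11 (T↔C, transition), site 16 (G↔A, transition), site 21 (C↔G, transversion), site 25 (C↔G, transversion).
Of the 7 differences, 4 transitions and 3 transversions, so the answer is 3.

3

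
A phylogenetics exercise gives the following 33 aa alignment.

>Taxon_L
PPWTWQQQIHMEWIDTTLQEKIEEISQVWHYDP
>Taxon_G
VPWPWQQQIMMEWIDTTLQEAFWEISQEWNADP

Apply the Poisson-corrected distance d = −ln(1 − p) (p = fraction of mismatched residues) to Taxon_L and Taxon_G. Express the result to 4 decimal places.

Mismatches occur at site 1 (P↔V), site 4 (T↔P), site 10 (H↔M), site 21 (K↔A), site 22 (I↔F), site 23 (E↔W), site 28 (V↔E), site 30 (H↔N), site 31 (Y↔A).
p = 9/33 = 0.272727.
d = −ln(1 − 0.272727) = −ln(0.727273) = 0.3185.

0.3185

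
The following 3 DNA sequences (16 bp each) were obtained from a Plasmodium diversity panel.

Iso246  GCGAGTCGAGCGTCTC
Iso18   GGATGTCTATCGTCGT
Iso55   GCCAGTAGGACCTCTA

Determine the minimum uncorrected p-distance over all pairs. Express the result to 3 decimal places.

0.375

Pairwise Hamming distances:
  Iso246 vs Iso18: 7
  Iso246 vs Iso55: 6
  Iso18 vs Iso55: 10
The smallest is 6 mismatches, between Iso246 and Iso55; p = 6/16 = 0.375.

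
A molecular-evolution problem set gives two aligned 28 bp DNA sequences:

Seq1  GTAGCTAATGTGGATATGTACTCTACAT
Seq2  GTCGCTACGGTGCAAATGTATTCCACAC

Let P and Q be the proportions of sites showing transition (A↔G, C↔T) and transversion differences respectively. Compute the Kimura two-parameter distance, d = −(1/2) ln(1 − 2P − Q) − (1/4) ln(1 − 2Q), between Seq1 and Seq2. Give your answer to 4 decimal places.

The sequences differ at positions 3 (A/C, transversion), 8 (A/C, transversion), 9 (T/G, transversion), 13 (G/C, transversion), 15 (T/A, transversion), 21 (C/T, transition), 24 (T/C, transition), 28 (T/C, transition).
Of the 8 differences, 3 transitions and 5 transversions over 28 sites: P = 3/28 = 0.107143, Q = 5/28 = 0.178571.
d = −0.5·ln(0.607143) − 0.25·ln(0.642858) = −0.5·(-0.498991) − 0.25·(-0.441831) = 0.3600.

0.3600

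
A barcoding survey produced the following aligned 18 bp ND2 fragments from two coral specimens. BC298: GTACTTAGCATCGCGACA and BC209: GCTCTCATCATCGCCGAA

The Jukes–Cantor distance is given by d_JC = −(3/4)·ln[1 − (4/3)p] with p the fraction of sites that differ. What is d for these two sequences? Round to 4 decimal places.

0.5482

The sequences differ at positions 2 (T/C), 3 (A/T), 6 (T/C), 8 (G/T), 15 (G/C), 16 (A/G), 17 (C/A).
p = 7/18 = 0.388889.
d = −0.75 · ln(1 − (4/3)·0.388889) = −0.75 · ln(0.481481) = −0.75 · (-0.730889) = 0.5482.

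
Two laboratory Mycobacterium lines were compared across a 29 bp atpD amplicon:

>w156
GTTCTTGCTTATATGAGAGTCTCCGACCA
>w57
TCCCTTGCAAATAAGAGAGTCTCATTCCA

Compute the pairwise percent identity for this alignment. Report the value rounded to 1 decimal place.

69.0%

Differing sites — 1:G/T; 2:T/C; 3:T/C; 9:T/A; 10:T/A; 14:T/A; 24:C/A; 25:G/T; 26:A/T.
20 of the 29 sites match, so the percent identity is 20/29 × 100 = 69.0%.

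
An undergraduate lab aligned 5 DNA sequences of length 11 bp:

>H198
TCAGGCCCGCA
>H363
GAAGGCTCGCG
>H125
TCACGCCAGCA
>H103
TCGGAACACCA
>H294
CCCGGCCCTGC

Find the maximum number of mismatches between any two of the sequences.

Pairwise Hamming distances:
  H198 vs H363: 4
  H198 vs H125: 2
  H198 vs H103: 5
  H198 vs H294: 5
  H363 vs H125: 6
  H363 vs H103: 9
  H363 vs H294: 7
  H125 vs H103: 5
  H125 vs H294: 7
  H103 vs H294: 8
The largest is 9, between H363 and H103.

9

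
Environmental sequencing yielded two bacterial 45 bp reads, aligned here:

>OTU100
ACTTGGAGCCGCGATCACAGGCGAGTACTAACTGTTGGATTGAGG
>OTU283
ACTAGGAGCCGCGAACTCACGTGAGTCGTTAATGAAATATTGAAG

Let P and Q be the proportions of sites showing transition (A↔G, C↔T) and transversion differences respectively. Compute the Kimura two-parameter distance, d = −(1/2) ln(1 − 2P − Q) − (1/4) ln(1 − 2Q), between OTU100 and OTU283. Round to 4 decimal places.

0.4050

Mismatches occur at site 4 (T↔A, transversion), site 15 (T↔A, transversion), site 17 (A↔T, transversion), site 20 (G↔C, transversion), site 22 (C↔T, transition), site 27 (A↔C, transversion), site 28 (C↔G, transversion), site 30 (A↔T, transversion), site 32 (C↔A, transversion), site 35 (T↔A, transversion), site 36 (T↔A, transversion), site 37 (G↔A, transition), site 38 (G↔T, transversion), site 44 (G↔A, transition).
Of the 14 differences, 3 transitions and 11 transversions over 45 sites: P = 3/45 = 0.066667, Q = 11/45 = 0.244444.
d = −0.5·ln(0.622222) − 0.25·ln(0.511112) = −0.5·(-0.474458) − 0.25·(-0.671167) = 0.4050.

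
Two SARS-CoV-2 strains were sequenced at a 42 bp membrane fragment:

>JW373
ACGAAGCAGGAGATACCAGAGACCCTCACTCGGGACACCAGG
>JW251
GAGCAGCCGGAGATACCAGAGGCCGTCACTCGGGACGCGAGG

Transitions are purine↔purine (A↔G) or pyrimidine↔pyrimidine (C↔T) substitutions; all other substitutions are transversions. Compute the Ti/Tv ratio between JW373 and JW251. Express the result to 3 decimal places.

Differing sites — 1:A/G (Ti); 2:C/A (Tv); 4:A/C (Tv); 8:A/C (Tv); 22:A/G (Ti); 25:C/G (Tv); 37:A/G (Ti); 39:C/G (Tv).
Of the 8 differences, 3 transitions and 5 transversions, so Ti/Tv = 3/5 = 0.600.

0.600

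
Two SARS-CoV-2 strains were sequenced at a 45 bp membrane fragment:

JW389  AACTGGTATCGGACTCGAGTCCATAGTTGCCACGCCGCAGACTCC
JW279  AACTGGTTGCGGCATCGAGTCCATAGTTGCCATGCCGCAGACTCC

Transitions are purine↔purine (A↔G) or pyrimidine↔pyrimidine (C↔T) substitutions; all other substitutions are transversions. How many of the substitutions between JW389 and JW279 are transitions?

1

Differing sites — 8:A/T (Tv); 9:T/G (Tv); 13:A/C (Tv); 14:C/A (Tv); 33:C/T (Ti).
Of the 5 differences, 1 transition and 4 transversions, so the answer is 1.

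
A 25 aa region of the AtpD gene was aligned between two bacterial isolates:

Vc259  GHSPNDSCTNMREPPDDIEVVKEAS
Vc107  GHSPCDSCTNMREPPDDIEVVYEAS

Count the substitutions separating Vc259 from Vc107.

Mismatches occur at site 5 (N↔C), site 22 (K↔Y).
That gives 2 mismatches out of 25 aligned sites, so the Hamming distance is 2.

2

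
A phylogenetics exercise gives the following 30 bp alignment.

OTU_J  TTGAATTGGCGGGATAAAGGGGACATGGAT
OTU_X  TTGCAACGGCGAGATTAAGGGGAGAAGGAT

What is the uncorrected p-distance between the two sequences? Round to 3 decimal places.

0.233

Mismatches occur at site 4 (A/C), site 6 (T/A), site 7 (T/C), site 12 (G/A), site 16 (A/T), site 24 (C/G), site 26 (T/A).
There are 7 differences over 30 sites, so p = 7/30 = 0.233.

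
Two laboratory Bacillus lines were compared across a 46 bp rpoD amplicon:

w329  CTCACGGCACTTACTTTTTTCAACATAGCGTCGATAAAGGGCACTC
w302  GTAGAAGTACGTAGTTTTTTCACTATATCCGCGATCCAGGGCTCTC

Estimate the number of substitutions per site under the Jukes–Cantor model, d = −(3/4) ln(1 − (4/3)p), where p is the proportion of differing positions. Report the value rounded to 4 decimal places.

Differing sites — 1:C/G; 3:C/A; 4:A/G; 5:C/A; 6:G/A; 8:C/T; 11:T/G; 14:C/G; 23:A/C; 24:C/T; 28:G/T; 30:G/C; 31:T/G; 36:A/C; 37:A/C; 43:A/T.
p = 16/46 = 0.347826.
d = −0.75 · ln(1 − (4/3)·0.347826) = −0.75 · ln(0.536232) = −0.75 · (-0.623188) = 0.4674.

0.4674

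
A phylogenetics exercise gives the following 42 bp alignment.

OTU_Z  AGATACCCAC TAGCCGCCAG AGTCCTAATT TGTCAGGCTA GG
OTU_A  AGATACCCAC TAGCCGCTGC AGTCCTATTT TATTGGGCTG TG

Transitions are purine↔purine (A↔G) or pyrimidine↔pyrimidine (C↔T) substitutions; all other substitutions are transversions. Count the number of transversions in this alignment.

Mismatches occur at site 18 (C→T, transition), site 19 (A→G, transition), site 20 (G→C, transversion), site 28 (A→T, transversion), site 32 (G→A, transition), site 34 (C→T, transition), site 35 (A→G, transition), site 40 (A→G, transition), site 41 (G→T, transversion).
Of the 9 differences, 6 transitions and 3 transversions, so the answer is 3.

3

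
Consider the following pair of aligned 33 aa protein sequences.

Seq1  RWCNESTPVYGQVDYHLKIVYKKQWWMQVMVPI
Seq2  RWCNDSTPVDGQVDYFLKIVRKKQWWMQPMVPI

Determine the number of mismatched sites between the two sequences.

The sequences differ at positions 5 (E/D), 10 (Y/D), 16 (H/F), 21 (Y/R), 29 (V/P).
That gives 5 mismatches out of 33 aligned sites, so the Hamming distance is 5.

5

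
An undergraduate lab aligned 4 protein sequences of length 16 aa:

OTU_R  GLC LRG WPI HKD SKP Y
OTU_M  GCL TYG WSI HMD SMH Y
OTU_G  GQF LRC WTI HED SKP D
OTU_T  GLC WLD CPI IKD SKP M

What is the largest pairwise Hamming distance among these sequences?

12

Pairwise Hamming distances:
  OTU_R vs OTU_M: 8
  OTU_R vs OTU_G: 6
  OTU_R vs OTU_T: 6
  OTU_M vs OTU_G: 10
  OTU_M vs OTU_T: 12
  OTU_G vs OTU_T: 10
The largest is 12, between OTU_M and OTU_T.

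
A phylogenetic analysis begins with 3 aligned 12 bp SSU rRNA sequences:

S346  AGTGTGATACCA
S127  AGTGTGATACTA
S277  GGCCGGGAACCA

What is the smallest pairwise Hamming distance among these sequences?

Pairwise Hamming distances:
  S346 vs S127: 1
  S346 vs S277: 6
  S127 vs S277: 7
The smallest is 1, between S346 and S127.

1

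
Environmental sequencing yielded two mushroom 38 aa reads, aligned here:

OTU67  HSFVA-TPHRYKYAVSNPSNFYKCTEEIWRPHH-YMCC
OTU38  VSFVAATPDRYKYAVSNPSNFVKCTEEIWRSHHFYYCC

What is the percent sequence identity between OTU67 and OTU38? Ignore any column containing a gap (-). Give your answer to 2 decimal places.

Excluding the 2 gap columns leaves 36 comparable sites.
Mismatches occur at site 1 (H↔V), site 9 (H↔D), site 22 (Y↔V), site 31 (P↔S), site 36 (M↔Y).
31 of the 36 comparable sites match, so the percent identity is 31/36 × 100 = 86.11%.

86.11%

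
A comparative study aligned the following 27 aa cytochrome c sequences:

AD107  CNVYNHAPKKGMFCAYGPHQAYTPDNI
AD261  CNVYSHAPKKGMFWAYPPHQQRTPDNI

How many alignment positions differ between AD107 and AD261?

5

Differing sites — 5:N/S; 14:C/W; 17:G/P; 21:A/Q; 22:Y/R.
That gives 5 mismatches out of 27 aligned sites, so the Hamming distance is 5.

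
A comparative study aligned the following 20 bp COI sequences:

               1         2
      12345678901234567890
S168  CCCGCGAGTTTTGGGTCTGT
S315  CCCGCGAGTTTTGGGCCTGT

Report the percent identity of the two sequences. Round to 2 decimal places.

95.00%

The sequences differ at position 16 (T/C).
19 of the 20 sites match, so the percent identity is 19/20 × 100 = 95.00%.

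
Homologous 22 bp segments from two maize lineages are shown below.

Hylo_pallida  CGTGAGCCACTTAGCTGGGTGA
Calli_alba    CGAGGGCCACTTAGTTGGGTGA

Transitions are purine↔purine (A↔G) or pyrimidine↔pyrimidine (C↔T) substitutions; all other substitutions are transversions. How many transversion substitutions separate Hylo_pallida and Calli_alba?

1

The sequences differ at positions 3 (T/A, transversion), 5 (A/G, transition), 15 (C/T, transition).
Of the 3 differences, 2 transitions and 1 transversion, so the answer is 1.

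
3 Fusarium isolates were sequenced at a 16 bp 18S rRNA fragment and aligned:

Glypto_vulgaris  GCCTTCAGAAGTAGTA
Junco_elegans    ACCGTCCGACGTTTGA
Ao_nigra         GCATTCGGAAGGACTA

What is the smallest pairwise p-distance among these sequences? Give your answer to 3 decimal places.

0.250

Pairwise Hamming distances:
  Glypto_vulgaris vs Junco_elegans: 7
  Glypto_vulgaris vs Ao_nigra: 4
  Junco_elegans vs Ao_nigra: 9
The smallest is 4 mismatches, between Glypto_vulgaris and Ao_nigra; p = 4/16 = 0.250.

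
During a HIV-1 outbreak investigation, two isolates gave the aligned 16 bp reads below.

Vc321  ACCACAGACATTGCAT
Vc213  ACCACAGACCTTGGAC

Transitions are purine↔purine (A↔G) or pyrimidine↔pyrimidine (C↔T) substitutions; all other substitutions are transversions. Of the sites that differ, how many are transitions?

Mismatches occur at site 10 (A→C, transversion), site 14 (C→G, transversion), site 16 (T→C, transition).
Of the 3 differences, 1 transition and 2 transversions, so the answer is 1.

1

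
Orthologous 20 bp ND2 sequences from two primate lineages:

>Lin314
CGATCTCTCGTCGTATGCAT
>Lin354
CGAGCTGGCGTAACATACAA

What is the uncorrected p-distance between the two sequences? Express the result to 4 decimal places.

Differing sites — 4:T/G; 7:C/G; 8:T/G; 12:C/A; 13:G/A; 14:T/C; 17:G/A; 20:T/A.
There are 8 differences over 20 sites, so p = 8/20 = 0.4000.

0.4000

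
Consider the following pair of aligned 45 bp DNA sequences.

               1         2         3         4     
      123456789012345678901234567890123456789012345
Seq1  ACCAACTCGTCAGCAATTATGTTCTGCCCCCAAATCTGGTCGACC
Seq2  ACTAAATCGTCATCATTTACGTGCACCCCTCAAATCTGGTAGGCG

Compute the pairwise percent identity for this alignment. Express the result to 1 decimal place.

73.3%

Differing sites — 3:C/T; 6:C/A; 13:G/T; 16:A/T; 20:T/C; 23:T/G; 25:T/A; 26:G/C; 30:C/T; 41:C/A; 43:A/G; 45:C/G.
33 of the 45 sites match, so the percent identity is 33/45 × 100 = 73.3%.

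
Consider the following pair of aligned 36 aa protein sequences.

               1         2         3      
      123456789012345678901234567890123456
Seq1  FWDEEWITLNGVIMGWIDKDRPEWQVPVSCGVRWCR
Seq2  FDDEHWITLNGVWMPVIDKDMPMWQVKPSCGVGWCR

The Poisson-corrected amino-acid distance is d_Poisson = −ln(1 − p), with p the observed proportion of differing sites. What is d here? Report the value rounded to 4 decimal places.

The sequences differ at positions 2 (W/D), 5 (E/H), 13 (I/W), 15 (G/P), 16 (W/V), 21 (R/M), 23 (E/M), 27 (P/K), 28 (V/P), 33 (R/G).
p = 10/36 = 0.277778.
d = −ln(1 − 0.277778) = −ln(0.722222) = 0.3254.

0.3254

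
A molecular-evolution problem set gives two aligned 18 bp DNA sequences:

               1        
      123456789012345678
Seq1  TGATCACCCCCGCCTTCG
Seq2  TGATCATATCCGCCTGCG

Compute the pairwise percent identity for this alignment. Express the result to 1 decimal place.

77.8%

The sequences differ at positions 7 (C/T), 8 (C/A), 9 (C/T), 16 (T/G).
14 of the 18 sites match, so the percent identity is 14/18 × 100 = 77.8%.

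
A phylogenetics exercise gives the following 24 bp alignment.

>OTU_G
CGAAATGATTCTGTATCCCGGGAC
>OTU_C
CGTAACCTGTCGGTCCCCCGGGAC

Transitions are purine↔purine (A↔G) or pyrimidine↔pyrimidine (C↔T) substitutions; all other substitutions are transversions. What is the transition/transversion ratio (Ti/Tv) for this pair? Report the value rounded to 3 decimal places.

The sequences differ at positions 3 (A/T, transversion), 6 (T/C, transition), 7 (G/C, transversion), 8 (A/T, transversion), 9 (T/G, transversion), 12 (T/G, transversion), 15 (A/C, transversion), 16 (T/C, transition).
Of the 8 differences, 2 transitions and 6 transversions, so Ti/Tv = 2/6 = 0.333.

0.333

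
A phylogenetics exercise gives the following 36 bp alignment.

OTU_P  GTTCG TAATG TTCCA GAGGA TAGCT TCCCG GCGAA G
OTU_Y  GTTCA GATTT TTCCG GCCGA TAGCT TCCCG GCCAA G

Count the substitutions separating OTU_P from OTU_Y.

Differing sites — 5:G/A; 6:T/G; 8:A/T; 10:G/T; 15:A/G; 17:A/C; 18:G/C; 33:G/C.
That gives 8 mismatches out of 36 aligned sites, so the Hamming distance is 8.

8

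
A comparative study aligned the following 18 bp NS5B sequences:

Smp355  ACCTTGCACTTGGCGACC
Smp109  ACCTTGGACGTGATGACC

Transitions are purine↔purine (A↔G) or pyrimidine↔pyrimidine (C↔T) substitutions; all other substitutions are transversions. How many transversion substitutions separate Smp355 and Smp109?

2

The sequences differ at positions 7 (C/G, transversion), 10 (T/G, transversion), 13 (G/A, transition), 14 (C/T, transition).
Of the 4 differences, 2 transitions and 2 transversions, so the answer is 2.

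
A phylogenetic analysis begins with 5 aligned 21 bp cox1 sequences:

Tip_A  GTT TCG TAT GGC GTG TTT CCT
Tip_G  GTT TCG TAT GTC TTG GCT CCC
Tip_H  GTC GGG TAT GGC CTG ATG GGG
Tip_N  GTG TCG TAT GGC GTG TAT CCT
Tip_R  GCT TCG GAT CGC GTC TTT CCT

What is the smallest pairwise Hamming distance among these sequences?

Pairwise Hamming distances:
  Tip_A vs Tip_G: 5
  Tip_A vs Tip_H: 9
  Tip_A vs Tip_N: 2
  Tip_A vs Tip_R: 4
  Tip_G vs Tip_H: 11
  Tip_G vs Tip_N: 6
  Tip_G vs Tip_R: 9
  Tip_H vs Tip_N: 10
  Tip_H vs Tip_R: 13
  Tip_N vs Tip_R: 6
The smallest is 2, between Tip_A and Tip_N.

2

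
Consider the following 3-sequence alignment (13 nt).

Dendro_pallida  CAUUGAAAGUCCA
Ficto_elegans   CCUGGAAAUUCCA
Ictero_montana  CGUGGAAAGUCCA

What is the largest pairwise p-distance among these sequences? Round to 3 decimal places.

0.231

Pairwise Hamming distances:
  Dendro_pallida vs Ficto_elegans: 3
  Dendro_pallida vs Ictero_montana: 2
  Ficto_elegans vs Ictero_montana: 2
The largest is 3 mismatches, between Dendro_pallida and Ficto_elegans; p = 3/13 = 0.231.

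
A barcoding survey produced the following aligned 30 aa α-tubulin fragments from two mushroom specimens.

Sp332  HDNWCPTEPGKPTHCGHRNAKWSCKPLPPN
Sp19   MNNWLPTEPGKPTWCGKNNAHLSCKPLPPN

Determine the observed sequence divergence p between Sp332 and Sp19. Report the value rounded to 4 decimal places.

0.2667

Mismatches occur at site 1 (H→M), site 2 (D→N), site 5 (C→L), site 14 (H→W), site 17 (H→K), site 18 (R→N), site 21 (K→H), site 22 (W→L).
There are 8 differences over 30 sites, so p = 8/30 = 0.2667.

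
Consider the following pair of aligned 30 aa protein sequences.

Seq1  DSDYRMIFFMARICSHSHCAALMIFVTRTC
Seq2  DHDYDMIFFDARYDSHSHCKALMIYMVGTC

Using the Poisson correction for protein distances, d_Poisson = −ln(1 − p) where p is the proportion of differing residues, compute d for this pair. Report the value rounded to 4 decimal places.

0.4055

Mismatches occur at site 2 (S/H), site 5 (R/D), site 10 (M/D), site 13 (I/Y), site 14 (C/D), site 20 (A/K), site 25 (F/Y), site 26 (V/M), site 27 (T/V), site 28 (R/G).
p = 10/30 = 0.333333.
d = −ln(1 − 0.333333) = −ln(0.666667) = 0.4055.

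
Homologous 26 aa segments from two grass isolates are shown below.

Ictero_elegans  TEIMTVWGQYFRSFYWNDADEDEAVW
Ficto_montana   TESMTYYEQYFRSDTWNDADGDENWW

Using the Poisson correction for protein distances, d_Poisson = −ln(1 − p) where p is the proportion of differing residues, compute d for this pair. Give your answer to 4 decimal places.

Differing sites — 3:I/S; 6:V/Y; 7:W/Y; 8:G/E; 14:F/D; 15:Y/T; 21:E/G; 24:A/N; 25:V/W.
p = 9/26 = 0.346154.
d = −ln(1 − 0.346154) = −ln(0.653846) = 0.4249.

0.4249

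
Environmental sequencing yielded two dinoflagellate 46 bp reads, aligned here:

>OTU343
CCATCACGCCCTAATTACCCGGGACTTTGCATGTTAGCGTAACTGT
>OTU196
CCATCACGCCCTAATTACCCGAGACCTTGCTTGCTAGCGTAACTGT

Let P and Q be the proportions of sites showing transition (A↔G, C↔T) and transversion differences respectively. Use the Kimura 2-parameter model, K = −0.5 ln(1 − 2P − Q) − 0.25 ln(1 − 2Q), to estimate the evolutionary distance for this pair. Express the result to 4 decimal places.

The sequences differ at positions 22 (G/A, transition), 26 (T/C, transition), 31 (A/T, transversion), 34 (T/C, transition).
Of the 4 differences, 3 transitions and 1 transversion over 46 sites: P = 3/46 = 0.065217, Q = 1/46 = 0.021739.
d = −0.5·ln(0.847827) − 0.25·ln(0.956522) = −0.5·(-0.165079) − 0.25·(-0.044451) = 0.0937.

0.0937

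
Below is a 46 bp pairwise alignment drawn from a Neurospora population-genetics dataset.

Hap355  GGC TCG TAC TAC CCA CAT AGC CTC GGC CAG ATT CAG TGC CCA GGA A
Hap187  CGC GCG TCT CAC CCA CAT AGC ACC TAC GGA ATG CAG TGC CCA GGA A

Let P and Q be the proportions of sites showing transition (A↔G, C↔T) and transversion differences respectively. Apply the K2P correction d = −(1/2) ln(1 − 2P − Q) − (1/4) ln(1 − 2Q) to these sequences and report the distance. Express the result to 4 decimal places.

0.3571

Mismatches occur at site 1 (G→C, transversion), site 4 (T→G, transversion), site 8 (A→C, transversion), site 9 (C→T, transition), site 10 (T→C, transition), site 22 (C→A, transversion), site 23 (T→C, transition), site 25 (G→T, transversion), site 26 (G→A, transition), site 28 (C→G, transversion), site 29 (A→G, transition), site 30 (G→A, transition), site 33 (T→G, transversion).
Of the 13 differences, 6 transitions and 7 transversions over 46 sites: P = 6/46 = 0.130435, Q = 7/46 = 0.152174.
d = −0.5·ln(0.586956) − 0.25·ln(0.695652) = −0.5·(-0.532805) − 0.25·(-0.362906) = 0.3571.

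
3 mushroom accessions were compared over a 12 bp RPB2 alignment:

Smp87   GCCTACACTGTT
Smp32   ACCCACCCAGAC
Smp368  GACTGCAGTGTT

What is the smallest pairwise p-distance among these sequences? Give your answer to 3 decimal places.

0.250

Pairwise Hamming distances:
  Smp87 vs Smp32: 6
  Smp87 vs Smp368: 3
  Smp32 vs Smp368: 9
The smallest is 3 mismatches, between Smp87 and Smp368; p = 3/12 = 0.250.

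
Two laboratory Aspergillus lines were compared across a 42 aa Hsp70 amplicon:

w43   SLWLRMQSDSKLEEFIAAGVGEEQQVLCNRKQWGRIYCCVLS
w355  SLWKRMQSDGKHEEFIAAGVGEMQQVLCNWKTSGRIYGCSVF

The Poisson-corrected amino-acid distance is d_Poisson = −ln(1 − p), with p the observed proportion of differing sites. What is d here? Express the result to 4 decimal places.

0.3037

Differing sites — 4:L/K; 10:S/G; 12:L/H; 23:E/M; 30:R/W; 32:Q/T; 33:W/S; 38:C/G; 40:V/S; 41:L/V; 42:S/F.
p = 11/42 = 0.261905.
d = −ln(1 − 0.261905) = −ln(0.738095) = 0.3037.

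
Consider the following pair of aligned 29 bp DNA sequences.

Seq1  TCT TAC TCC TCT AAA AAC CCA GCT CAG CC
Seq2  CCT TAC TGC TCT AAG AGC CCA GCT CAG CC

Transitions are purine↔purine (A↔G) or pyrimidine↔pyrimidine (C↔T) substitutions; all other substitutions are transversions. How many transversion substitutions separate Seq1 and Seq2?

1

Mismatches occur at site 1 (T↔C, transition), site 8 (C↔G, transversion), site 15 (A↔G, transition), site 17 (A↔G, transition).
Of the 4 differences, 3 transitions and 1 transversion, so the answer is 1.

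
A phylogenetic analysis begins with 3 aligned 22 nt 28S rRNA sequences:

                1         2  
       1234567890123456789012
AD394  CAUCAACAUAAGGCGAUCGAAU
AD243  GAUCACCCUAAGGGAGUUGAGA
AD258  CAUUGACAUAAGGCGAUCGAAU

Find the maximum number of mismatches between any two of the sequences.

11

Pairwise Hamming distances:
  AD394 vs AD243: 9
  AD394 vs AD258: 2
  AD243 vs AD258: 11
The largest is 11, between AD243 and AD258.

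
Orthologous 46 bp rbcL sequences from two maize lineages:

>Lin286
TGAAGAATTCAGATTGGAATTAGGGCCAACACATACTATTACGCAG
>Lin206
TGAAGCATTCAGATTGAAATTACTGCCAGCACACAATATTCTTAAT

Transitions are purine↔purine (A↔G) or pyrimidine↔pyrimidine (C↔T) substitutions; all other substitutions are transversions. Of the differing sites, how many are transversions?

8

Differing sites — 6:A/C (Tv); 17:G/A (Ti); 23:G/C (Tv); 24:G/T (Tv); 29:A/G (Ti); 34:T/C (Ti); 36:C/A (Tv); 41:A/C (Tv); 42:C/T (Ti); 43:G/T (Tv); 44:C/A (Tv); 46:G/T (Tv).
Of the 12 differences, 4 transitions and 8 transversions, so the answer is 8.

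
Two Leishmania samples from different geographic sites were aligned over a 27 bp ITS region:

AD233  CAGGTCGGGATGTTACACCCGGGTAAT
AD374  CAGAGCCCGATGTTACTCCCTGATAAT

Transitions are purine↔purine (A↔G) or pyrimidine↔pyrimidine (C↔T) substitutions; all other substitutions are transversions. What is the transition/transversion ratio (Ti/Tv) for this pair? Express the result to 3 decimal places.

0.400

Differing sites — 4:G/A (Ti); 5:T/G (Tv); 7:G/C (Tv); 8:G/C (Tv); 17:A/T (Tv); 21:G/T (Tv); 23:G/A (Ti).
Of the 7 differences, 2 transitions and 5 transversions, so Ti/Tv = 2/5 = 0.400.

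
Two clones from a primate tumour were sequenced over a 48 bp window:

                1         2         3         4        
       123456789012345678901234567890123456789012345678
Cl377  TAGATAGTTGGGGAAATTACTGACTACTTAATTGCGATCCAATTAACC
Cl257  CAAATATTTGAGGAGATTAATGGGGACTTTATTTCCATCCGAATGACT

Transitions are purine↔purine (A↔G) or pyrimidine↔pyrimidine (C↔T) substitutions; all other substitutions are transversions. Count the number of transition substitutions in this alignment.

8

Differing sites — 1:T/C (Ti); 3:G/A (Ti); 7:G/T (Tv); 11:G/A (Ti); 15:A/G (Ti); 20:C/A (Tv); 23:A/G (Ti); 24:C/G (Tv); 25:T/G (Tv); 30:A/T (Tv); 34:G/T (Tv); 36:G/C (Tv); 41:A/G (Ti); 43:T/A (Tv); 45:A/G (Ti); 48:C/T (Ti).
Of the 16 differences, 8 transitions and 8 transversions, so the answer is 8.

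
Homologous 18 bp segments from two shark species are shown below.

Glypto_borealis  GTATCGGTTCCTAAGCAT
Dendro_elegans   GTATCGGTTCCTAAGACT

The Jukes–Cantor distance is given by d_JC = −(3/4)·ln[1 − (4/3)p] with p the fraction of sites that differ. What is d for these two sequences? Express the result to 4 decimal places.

The sequences differ at positions 16 (C/A), 17 (A/C).
p = 2/18 = 0.111111.
d = −0.75 · ln(1 − (4/3)·0.111111) = −0.75 · ln(0.851852) = −0.75 · (-0.160342) = 0.1203.

0.1203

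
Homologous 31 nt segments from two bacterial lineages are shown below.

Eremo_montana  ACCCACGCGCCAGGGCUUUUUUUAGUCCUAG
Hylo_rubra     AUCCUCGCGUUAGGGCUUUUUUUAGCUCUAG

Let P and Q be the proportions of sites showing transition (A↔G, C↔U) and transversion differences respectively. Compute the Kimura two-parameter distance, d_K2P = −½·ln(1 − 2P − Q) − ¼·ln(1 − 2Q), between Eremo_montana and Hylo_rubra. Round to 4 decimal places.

The sequences differ at positions 2 (C/U, transition), 5 (A/U, transversion), 10 (C/U, transition), 11 (C/U, transition), 26 (U/C, transition), 27 (C/U, transition).
Of the 6 differences, 5 transitions and 1 transversion over 31 sites: P = 5/31 = 0.161290, Q = 1/31 = 0.032258.
d = −0.5·ln(0.645162) − 0.25·ln(0.935484) = −0.5·(-0.438254) − 0.25·(-0.066691) = 0.2358.

0.2358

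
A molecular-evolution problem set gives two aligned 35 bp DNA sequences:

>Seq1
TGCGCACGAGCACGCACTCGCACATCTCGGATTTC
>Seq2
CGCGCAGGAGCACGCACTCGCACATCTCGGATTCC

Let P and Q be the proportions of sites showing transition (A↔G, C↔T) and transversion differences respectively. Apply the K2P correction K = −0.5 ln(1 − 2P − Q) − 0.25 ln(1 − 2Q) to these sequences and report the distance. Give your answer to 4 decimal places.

0.0918

The sequences differ at positions 1 (T/C, transition), 7 (C/G, transversion), 34 (T/C, transition).
Of the 3 differences, 2 transitions and 1 transversion over 35 sites: P = 2/35 = 0.057143, Q = 1/35 = 0.028571.
d = −0.5·ln(0.857143) − 0.25·ln(0.942858) = −0.5·(-0.154151) − 0.25·(-0.058840) = 0.0918.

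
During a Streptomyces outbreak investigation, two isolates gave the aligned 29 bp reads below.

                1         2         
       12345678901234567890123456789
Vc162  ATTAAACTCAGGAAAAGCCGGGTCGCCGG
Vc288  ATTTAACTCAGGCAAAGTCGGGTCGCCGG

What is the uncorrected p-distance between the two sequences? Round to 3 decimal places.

Differing sites — 4:A/T; 13:A/C; 18:C/T.
There are 3 differences over 29 sites, so p = 3/29 = 0.103.

0.103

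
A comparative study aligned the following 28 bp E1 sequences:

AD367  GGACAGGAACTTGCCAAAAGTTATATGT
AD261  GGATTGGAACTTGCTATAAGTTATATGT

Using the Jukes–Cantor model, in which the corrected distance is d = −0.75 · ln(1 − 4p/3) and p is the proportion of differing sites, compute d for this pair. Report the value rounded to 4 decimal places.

0.1585

The sequences differ at positions 4 (C/T), 5 (A/T), 15 (C/T), 17 (A/T).
p = 4/28 = 0.142857.
d = −0.75 · ln(1 − (4/3)·0.142857) = −0.75 · ln(0.809524) = −0.75 · (-0.211309) = 0.1585.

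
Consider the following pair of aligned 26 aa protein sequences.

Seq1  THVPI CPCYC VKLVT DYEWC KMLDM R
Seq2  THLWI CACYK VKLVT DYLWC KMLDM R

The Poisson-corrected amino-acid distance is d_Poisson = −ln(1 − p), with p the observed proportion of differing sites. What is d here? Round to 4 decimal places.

0.2136

Differing sites — 3:V/L; 4:P/W; 7:P/A; 10:C/K; 18:E/L.
p = 5/26 = 0.192308.
d = −ln(1 − 0.192308) = −ln(0.807692) = 0.2136.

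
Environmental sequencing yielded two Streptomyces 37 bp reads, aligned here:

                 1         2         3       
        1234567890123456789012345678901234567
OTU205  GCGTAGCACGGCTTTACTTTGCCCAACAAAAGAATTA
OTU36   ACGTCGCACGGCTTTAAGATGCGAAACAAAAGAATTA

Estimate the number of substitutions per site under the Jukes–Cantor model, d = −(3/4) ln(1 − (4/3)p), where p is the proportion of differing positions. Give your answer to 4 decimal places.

0.2180

Mismatches occur at site 1 (G↔A), site 5 (A↔C), site 17 (C↔A), site 18 (T↔G), site 19 (T↔A), site 23 (C↔G), site 24 (C↔A).
p = 7/37 = 0.189189.
d = −0.75 · ln(1 − (4/3)·0.189189) = −0.75 · ln(0.747748) = −0.75 · (-0.290689) = 0.2180.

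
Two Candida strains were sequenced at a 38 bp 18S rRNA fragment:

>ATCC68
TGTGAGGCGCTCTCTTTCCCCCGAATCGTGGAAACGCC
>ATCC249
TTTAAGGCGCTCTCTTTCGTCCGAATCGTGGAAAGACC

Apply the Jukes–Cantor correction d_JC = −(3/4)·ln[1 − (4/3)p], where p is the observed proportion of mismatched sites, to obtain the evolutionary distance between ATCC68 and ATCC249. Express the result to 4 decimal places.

0.1773

Differing sites — 2:G/T; 4:G/A; 19:C/G; 20:C/T; 35:C/G; 36:G/A.
p = 6/38 = 0.157895.
d = −0.75 · ln(1 − (4/3)·0.157895) = −0.75 · ln(0.789473) = −0.75 · (-0.236390) = 0.1773.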